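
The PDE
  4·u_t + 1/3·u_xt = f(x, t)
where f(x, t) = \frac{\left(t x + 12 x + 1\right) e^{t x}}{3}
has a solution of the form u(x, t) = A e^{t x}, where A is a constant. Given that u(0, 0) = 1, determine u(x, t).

Answer: u(x, t) = e^{t x}

Derivation:
Substitute the ansatz u = A e^{t x} into the left-hand side.
Derivatives of the ansatz:
  u_t = A x e^{t x}
  u_xt = A t x e^{t x} + A e^{t x}
Term by term:
  4·u_t = 4 A x e^{t x}
  1/3·u_xt = \frac{A t x e^{t x}}{3} + \frac{A e^{t x}}{3}
So the left-hand side equals
  \frac{A t x e^{t x}}{3} + 4 A x e^{t x} + \frac{A e^{t x}}{3}
This must equal f(x, t) identically; expanded, f = \frac{t x e^{t x}}{3} + 4 x e^{t x} + \frac{e^{t x}}{3}.
Matching coefficients of the independent functions:
  [x e^{t x}]:  4 A = 4
  [t x e^{t x}, e^{t x}]:  \frac{A}{3} = \frac{1}{3}
Solving: A = 1.
Check against the point condition:
  u(0, 0) = 1  ⟹  A = 1  ✓
Hence u(x, t) = e^{t x}.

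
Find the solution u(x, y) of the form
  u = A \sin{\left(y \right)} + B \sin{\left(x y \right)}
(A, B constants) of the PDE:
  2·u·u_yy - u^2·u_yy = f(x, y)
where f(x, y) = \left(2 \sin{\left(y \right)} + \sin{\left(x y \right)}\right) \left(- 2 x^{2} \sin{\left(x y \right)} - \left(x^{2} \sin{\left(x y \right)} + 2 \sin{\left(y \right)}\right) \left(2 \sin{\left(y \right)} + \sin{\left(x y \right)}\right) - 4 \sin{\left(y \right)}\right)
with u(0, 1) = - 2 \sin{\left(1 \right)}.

Substitute the ansatz u = A \sin{\left(y \right)} + B \sin{\left(x y \right)} into the left-hand side.
Derivatives of the ansatz:
  u_yy = - A \sin{\left(y \right)} - B x^{2} \sin{\left(x y \right)}
Term by term:
  2·u·u_yy = - 2 A^{2} \sin^{2}{\left(y \right)} - 2 A B x^{2} \sin{\left(y \right)} \sin{\left(x y \right)} - 2 A B \sin{\left(y \right)} \sin{\left(x y \right)} - 2 B^{2} x^{2} \sin^{2}{\left(x y \right)}
  -u^2·u_yy = A^{3} \sin^{3}{\left(y \right)} + A^{2} B x^{2} \sin^{2}{\left(y \right)} \sin{\left(x y \right)} + 2 A^{2} B \sin^{2}{\left(y \right)} \sin{\left(x y \right)} + 2 A B^{2} x^{2} \sin{\left(y \right)} \sin^{2}{\left(x y \right)} + A B^{2} \sin{\left(y \right)} \sin^{2}{\left(x y \right)} + B^{3} x^{2} \sin^{3}{\left(x y \right)}
So the left-hand side equals
  A^{3} \sin^{3}{\left(y \right)} + A^{2} B x^{2} \sin^{2}{\left(y \right)} \sin{\left(x y \right)} + 2 A^{2} B \sin^{2}{\left(y \right)} \sin{\left(x y \right)} - 2 A^{2} \sin^{2}{\left(y \right)} + 2 A B^{2} x^{2} \sin{\left(y \right)} \sin^{2}{\left(x y \right)} + A B^{2} \sin{\left(y \right)} \sin^{2}{\left(x y \right)} - 2 A B x^{2} \sin{\left(y \right)} \sin{\left(x y \right)} - 2 A B \sin{\left(y \right)} \sin{\left(x y \right)} + B^{3} x^{2} \sin^{3}{\left(x y \right)} - 2 B^{2} x^{2} \sin^{2}{\left(x y \right)}
This must equal f(x, y) identically; expanded, f = - 4 x^{2} \sin^{2}{\left(y \right)} \sin{\left(x y \right)} - 4 x^{2} \sin{\left(y \right)} \sin^{2}{\left(x y \right)} - 4 x^{2} \sin{\left(y \right)} \sin{\left(x y \right)} - x^{2} \sin^{3}{\left(x y \right)} - 2 x^{2} \sin^{2}{\left(x y \right)} - 8 \sin^{3}{\left(y \right)} - 8 \sin^{2}{\left(y \right)} \sin{\left(x y \right)} - 8 \sin^{2}{\left(y \right)} - 2 \sin{\left(y \right)} \sin^{2}{\left(x y \right)} - 4 \sin{\left(y \right)} \sin{\left(x y \right)}.
Matching coefficients of the independent functions:
  [x^{2} \sin^{2}{\left(x y \right)}]:  - 2 B^{2} = -2
  [x^{2} \sin^{3}{\left(x y \right)}]:  B^{3} = -1
  [\sin{\left(y \right)} \sin{\left(x y \right)}, x^{2} \sin{\left(y \right)} \sin{\left(x y \right)}]:  - 2 A B = -4
  [\sin{\left(y \right)} \sin^{2}{\left(x y \right)}]:  A B^{2} = -2
  [\sin^{2}{\left(y \right)} \sin{\left(x y \right)}]:  2 A^{2} B = -8
  [x^{2} \sin{\left(y \right)} \sin^{2}{\left(x y \right)}]:  2 A B^{2} = -4
  [x^{2} \sin^{2}{\left(y \right)} \sin{\left(x y \right)}]:  A^{2} B = -4
  [\sin^{2}{\left(y \right)}]:  - 2 A^{2} = -8
  [\sin^{3}{\left(y \right)}]:  A^{3} = -8
Solving: A = -2, B = -1.
Check against the point condition:
  u(0, 1) = - 2 \sin{\left(1 \right)}  ⟹  A \sin{\left(1 \right)} = - 2 \sin{\left(1 \right)}  ✓
Hence u(x, y) = - 2 \sin{\left(y \right)} - \sin{\left(x y \right)}.

Answer: u(x, y) = - 2 \sin{\left(y \right)} - \sin{\left(x y \right)}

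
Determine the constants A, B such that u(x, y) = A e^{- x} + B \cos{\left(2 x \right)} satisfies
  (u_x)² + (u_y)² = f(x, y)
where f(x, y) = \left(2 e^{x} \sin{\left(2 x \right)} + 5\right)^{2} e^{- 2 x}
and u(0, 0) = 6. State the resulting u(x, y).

Substitute the ansatz u = A e^{- x} + B \cos{\left(2 x \right)} into the left-hand side.
Derivatives of the ansatz:
  u_x = - A e^{- x} - 2 B \sin{\left(2 x \right)}
  u_y = 0
Term by term:
  (u_x)² = A^{2} e^{- 2 x} + 4 A B e^{- x} \sin{\left(2 x \right)} + 4 B^{2} \sin^{2}{\left(2 x \right)}
  (u_y)² = 0
So the left-hand side equals
  A^{2} e^{- 2 x} + 4 A B e^{- x} \sin{\left(2 x \right)} + 4 B^{2} \sin^{2}{\left(2 x \right)}
This must equal f(x, y) identically; expanded, f = 4 \sin^{2}{\left(2 x \right)} + 20 e^{- x} \sin{\left(2 x \right)} + 25 e^{- 2 x}.
Matching coefficients of the independent functions:
  [e^{- x} \sin{\left(2 x \right)}]:  4 A B = 20
  [e^{- 2 x}]:  A^{2} = 25
  [\sin^{2}{\left(2 x \right)}]:  4 B^{2} = 4
These equations allow (A, B) = (-5, -1) or (5, 1).
Impose the point condition(s):
  u(0, 0) = 6  ⟹  A + B = 6
Only A = 5, B = 1 satisfies everything.
Hence u(x, y) = \cos{\left(2 x \right)} + 5 e^{- x}.

Answer: u(x, y) = \cos{\left(2 x \right)} + 5 e^{- x}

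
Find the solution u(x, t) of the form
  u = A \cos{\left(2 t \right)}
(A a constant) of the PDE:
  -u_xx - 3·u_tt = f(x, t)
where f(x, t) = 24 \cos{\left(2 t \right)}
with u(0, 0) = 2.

Substitute the ansatz u = A \cos{\left(2 t \right)} into the left-hand side.
Derivatives of the ansatz:
  u_xx = 0
  u_tt = - 4 A \cos{\left(2 t \right)}
Term by term:
  -u_xx = 0
  -3·u_tt = 12 A \cos{\left(2 t \right)}
So the left-hand side equals
  12 A \cos{\left(2 t \right)}
This must equal f(x, t) = 24 \cos{\left(2 t \right)} identically.
Matching coefficients of the independent functions:
  [\cos{\left(2 t \right)}]:  12 A = 24
Solving: A = 2.
Check against the point condition:
  u(0, 0) = 2  ⟹  A = 2  ✓
Hence u(x, t) = 2 \cos{\left(2 t \right)}.

Answer: u(x, t) = 2 \cos{\left(2 t \right)}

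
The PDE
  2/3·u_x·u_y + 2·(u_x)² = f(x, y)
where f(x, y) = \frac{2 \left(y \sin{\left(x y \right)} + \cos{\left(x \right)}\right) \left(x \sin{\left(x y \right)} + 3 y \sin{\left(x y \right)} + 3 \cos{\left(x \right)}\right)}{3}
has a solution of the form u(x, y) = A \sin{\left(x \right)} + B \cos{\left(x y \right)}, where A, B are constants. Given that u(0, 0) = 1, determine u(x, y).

Answer: u(x, y) = - \sin{\left(x \right)} + \cos{\left(x y \right)}

Derivation:
Substitute the ansatz u = A \sin{\left(x \right)} + B \cos{\left(x y \right)} into the left-hand side.
Derivatives of the ansatz:
  u_x = A \cos{\left(x \right)} - B y \sin{\left(x y \right)}
  u_y = - B x \sin{\left(x y \right)}
Term by term:
  2/3·u_x·u_y = - \frac{2 A B x \sin{\left(x y \right)} \cos{\left(x \right)}}{3} + \frac{2 B^{2} x y \sin^{2}{\left(x y \right)}}{3}
  2·(u_x)² = 2 A^{2} \cos^{2}{\left(x \right)} - 4 A B y \sin{\left(x y \right)} \cos{\left(x \right)} + 2 B^{2} y^{2} \sin^{2}{\left(x y \right)}
So the left-hand side equals
  2 A^{2} \cos^{2}{\left(x \right)} - \frac{2 A B x \sin{\left(x y \right)} \cos{\left(x \right)}}{3} - 4 A B y \sin{\left(x y \right)} \cos{\left(x \right)} + \frac{2 B^{2} x y \sin^{2}{\left(x y \right)}}{3} + 2 B^{2} y^{2} \sin^{2}{\left(x y \right)}
This must equal f(x, y) identically; expanded, f = \frac{2 x y \sin^{2}{\left(x y \right)}}{3} + \frac{2 x \sin{\left(x y \right)} \cos{\left(x \right)}}{3} + 2 y^{2} \sin^{2}{\left(x y \right)} + 4 y \sin{\left(x y \right)} \cos{\left(x \right)} + 2 \cos^{2}{\left(x \right)}.
Matching coefficients of the independent functions:
  [y^{2} \sin^{2}{\left(x y \right)}]:  2 B^{2} = 2
  [x y \sin^{2}{\left(x y \right)}]:  \frac{2 B^{2}}{3} = \frac{2}{3}
  [x \sin{\left(x y \right)} \cos{\left(x \right)}]:  - \frac{2 A B}{3} = \frac{2}{3}
  [y \sin{\left(x y \right)} \cos{\left(x \right)}]:  - 4 A B = 4
  [\cos^{2}{\left(x \right)}]:  2 A^{2} = 2
These equations allow (A, B) = (-1, 1) or (1, -1).
Impose the point condition(s):
  u(0, 0) = 1  ⟹  B = 1
Only A = -1, B = 1 satisfies everything.
Hence u(x, y) = - \sin{\left(x \right)} + \cos{\left(x y \right)}.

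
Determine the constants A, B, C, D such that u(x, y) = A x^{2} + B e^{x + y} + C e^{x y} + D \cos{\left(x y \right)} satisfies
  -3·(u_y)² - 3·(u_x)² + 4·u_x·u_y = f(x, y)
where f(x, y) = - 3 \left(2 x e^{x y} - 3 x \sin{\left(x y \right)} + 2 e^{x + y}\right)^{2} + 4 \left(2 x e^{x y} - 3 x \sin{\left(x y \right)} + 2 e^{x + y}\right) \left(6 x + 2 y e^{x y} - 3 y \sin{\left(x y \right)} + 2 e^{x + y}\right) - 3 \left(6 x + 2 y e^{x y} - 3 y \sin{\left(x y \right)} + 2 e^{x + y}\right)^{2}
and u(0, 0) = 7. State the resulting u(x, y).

Substitute the ansatz u = A x^{2} + B e^{x + y} + C e^{x y} + D \cos{\left(x y \right)} into the left-hand side.
Derivatives of the ansatz:
  u_y = B e^{x} e^{y} + C x e^{x y} - D x \sin{\left(x y \right)}
  u_x = 2 A x + B e^{x} e^{y} + C y e^{x y} - D y \sin{\left(x y \right)}
Term by term:
  -3·(u_y)² = - 3 B^{2} e^{2 x} e^{2 y} - 6 B C x e^{x} e^{y} e^{x y} + 6 B D x e^{x} e^{y} \sin{\left(x y \right)} - 3 C^{2} x^{2} e^{2 x y} + 6 C D x^{2} e^{x y} \sin{\left(x y \right)} - 3 D^{2} x^{2} \sin^{2}{\left(x y \right)}
  -3·(u_x)² = - 12 A^{2} x^{2} - 12 A B x e^{x} e^{y} - 12 A C x y e^{x y} + 12 A D x y \sin{\left(x y \right)} - 3 B^{2} e^{2 x} e^{2 y} - 6 B C y e^{x} e^{y} e^{x y} + 6 B D y e^{x} e^{y} \sin{\left(x y \right)} - 3 C^{2} y^{2} e^{2 x y} + 6 C D y^{2} e^{x y} \sin{\left(x y \right)} - 3 D^{2} y^{2} \sin^{2}{\left(x y \right)}
  4·u_x·u_y = 8 A B x e^{x} e^{y} + 8 A C x^{2} e^{x y} - 8 A D x^{2} \sin{\left(x y \right)} + 4 B^{2} e^{2 x} e^{2 y} + 4 B C x e^{x} e^{y} e^{x y} + 4 B C y e^{x} e^{y} e^{x y} - 4 B D x e^{x} e^{y} \sin{\left(x y \right)} - 4 B D y e^{x} e^{y} \sin{\left(x y \right)} + 4 C^{2} x y e^{2 x y} - 8 C D x y e^{x y} \sin{\left(x y \right)} + 4 D^{2} x y \sin^{2}{\left(x y \right)}
So the left-hand side equals
  - 12 A^{2} x^{2} - 4 A B x e^{x} e^{y} + 8 A C x^{2} e^{x y} - 12 A C x y e^{x y} - 8 A D x^{2} \sin{\left(x y \right)} + 12 A D x y \sin{\left(x y \right)} - 2 B^{2} e^{2 x} e^{2 y} - 2 B C x e^{x} e^{y} e^{x y} - 2 B C y e^{x} e^{y} e^{x y} + 2 B D x e^{x} e^{y} \sin{\left(x y \right)} + 2 B D y e^{x} e^{y} \sin{\left(x y \right)} - 3 C^{2} x^{2} e^{2 x y} + 4 C^{2} x y e^{2 x y} - 3 C^{2} y^{2} e^{2 x y} + 6 C D x^{2} e^{x y} \sin{\left(x y \right)} - 8 C D x y e^{x y} \sin{\left(x y \right)} + 6 C D y^{2} e^{x y} \sin{\left(x y \right)} - 3 D^{2} x^{2} \sin^{2}{\left(x y \right)} + 4 D^{2} x y \sin^{2}{\left(x y \right)} - 3 D^{2} y^{2} \sin^{2}{\left(x y \right)}
This must equal f(x, y) identically; expanded, f = - 12 x^{2} e^{2 x y} + 36 x^{2} e^{x y} \sin{\left(x y \right)} + 48 x^{2} e^{x y} - 27 x^{2} \sin^{2}{\left(x y \right)} - 72 x^{2} \sin{\left(x y \right)} - 108 x^{2} + 16 x y e^{2 x y} - 48 x y e^{x y} \sin{\left(x y \right)} - 72 x y e^{x y} + 36 x y \sin^{2}{\left(x y \right)} + 108 x y \sin{\left(x y \right)} - 8 x e^{x} e^{y} e^{x y} + 12 x e^{x} e^{y} \sin{\left(x y \right)} - 24 x e^{x} e^{y} - 12 y^{2} e^{2 x y} + 36 y^{2} e^{x y} \sin{\left(x y \right)} - 27 y^{2} \sin^{2}{\left(x y \right)} - 8 y e^{x} e^{y} e^{x y} + 12 y e^{x} e^{y} \sin{\left(x y \right)} - 8 e^{2 x} e^{2 y}.
Matching coefficients of the independent functions:
(each divided by its leading coefficient; functions giving the same equation are listed together)
  [x^{2}]:  A^{2} - 9 = 0
  [x^{2} e^{x y}, x y e^{x y}]:  A C - 6 = 0
  [x^{2} e^{2 x y}, y^{2} e^{2 x y}, x y e^{2 x y}]:  C^{2} - 4 = 0
  [x^{2} \sin{\left(x y \right)}, x y \sin{\left(x y \right)}]:  A D - 9 = 0
  [x^{2} \sin^{2}{\left(x y \right)}, y^{2} \sin^{2}{\left(x y \right)}, x y \sin^{2}{\left(x y \right)}]:  D^{2} - 9 = 0
  [e^{2 x} e^{2 y}]:  B^{2} - 4 = 0
  [x e^{x} e^{y}]:  A B - 6 = 0
  [x^{2} e^{x y} \sin{\left(x y \right)}, y^{2} e^{x y} \sin{\left(x y \right)}, x y e^{x y} \sin{\left(x y \right)}]:  C D - 6 = 0
  [x e^{x} e^{y} e^{x y}, y e^{x} e^{y} e^{x y}]:  B C - 4 = 0
  [x e^{x} e^{y} \sin{\left(x y \right)}, y e^{x} e^{y} \sin{\left(x y \right)}]:  B D - 6 = 0
These equations allow (A, B, C, D) = (-3, -2, -2, -3) or (3, 2, 2, 3).
Impose the point condition(s):
  u(0, 0) = 7  ⟹  B + C + D = 7
Only A = 3, B = 2, C = 2, D = 3 satisfies everything.
Hence u(x, y) = 3 x^{2} + 2 e^{x y} + 2 e^{x + y} + 3 \cos{\left(x y \right)}.

Answer: u(x, y) = 3 x^{2} + 2 e^{x y} + 2 e^{x + y} + 3 \cos{\left(x y \right)}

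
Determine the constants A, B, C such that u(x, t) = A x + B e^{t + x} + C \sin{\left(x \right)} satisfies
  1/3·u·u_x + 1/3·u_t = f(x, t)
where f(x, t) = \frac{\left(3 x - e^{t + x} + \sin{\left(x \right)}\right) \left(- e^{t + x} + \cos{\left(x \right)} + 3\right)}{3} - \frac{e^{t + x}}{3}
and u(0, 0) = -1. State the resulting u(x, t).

Answer: u(x, t) = 3 x - e^{t + x} + \sin{\left(x \right)}

Derivation:
Substitute the ansatz u = A x + B e^{t + x} + C \sin{\left(x \right)} into the left-hand side.
Derivatives of the ansatz:
  u_x = A + B e^{t} e^{x} + C \cos{\left(x \right)}
  u_t = B e^{t} e^{x}
Term by term:
  1/3·u·u_x = \frac{A^{2} x}{3} + \frac{A B x e^{t} e^{x}}{3} + \frac{A B e^{t} e^{x}}{3} + \frac{A C x \cos{\left(x \right)}}{3} + \frac{A C \sin{\left(x \right)}}{3} + \frac{B^{2} e^{2 t} e^{2 x}}{3} + \frac{B C e^{t} e^{x} \sin{\left(x \right)}}{3} + \frac{B C e^{t} e^{x} \cos{\left(x \right)}}{3} + \frac{C^{2} \sin{\left(x \right)} \cos{\left(x \right)}}{3}
  1/3·u_t = \frac{B e^{t} e^{x}}{3}
So the left-hand side equals
  \frac{A^{2} x}{3} + \frac{A B x e^{t} e^{x}}{3} + \frac{A B e^{t} e^{x}}{3} + \frac{A C x \cos{\left(x \right)}}{3} + \frac{A C \sin{\left(x \right)}}{3} + \frac{B^{2} e^{2 t} e^{2 x}}{3} + \frac{B C e^{t} e^{x} \sin{\left(x \right)}}{3} + \frac{B C e^{t} e^{x} \cos{\left(x \right)}}{3} + \frac{B e^{t} e^{x}}{3} + \frac{C^{2} \sin{\left(x \right)} \cos{\left(x \right)}}{3}
This must equal f(x, t) identically; expanded, f = - x e^{t} e^{x} + x \cos{\left(x \right)} + 3 x + \frac{e^{2 t} e^{2 x}}{3} - \frac{e^{t} e^{x} \sin{\left(x \right)}}{3} - \frac{e^{t} e^{x} \cos{\left(x \right)}}{3} - \frac{4 e^{t} e^{x}}{3} + \frac{\sin{\left(x \right)} \cos{\left(x \right)}}{3} + \sin{\left(x \right)}.
Matching coefficients of the independent functions:
  [x]:  \frac{A^{2}}{3} = 3
  [x \cos{\left(x \right)}, \sin{\left(x \right)}]:  \frac{A C}{3} = 1
  [e^{t} e^{x}]:  \frac{A B}{3} + \frac{B}{3} = - \frac{4}{3}
  [e^{2 t} e^{2 x}]:  \frac{B^{2}}{3} = \frac{1}{3}
  [\sin{\left(x \right)} \cos{\left(x \right)}]:  \frac{C^{2}}{3} = \frac{1}{3}
  [x e^{t} e^{x}]:  \frac{A B}{3} = -1
  [e^{t} e^{x} \sin{\left(x \right)}, e^{t} e^{x} \cos{\left(x \right)}]:  \frac{B C}{3} = - \frac{1}{3}
Solving: A = 3, B = -1, C = 1.
Check against the point condition:
  u(0, 0) = -1  ⟹  B = -1  ✓
Hence u(x, t) = 3 x - e^{t + x} + \sin{\left(x \right)}.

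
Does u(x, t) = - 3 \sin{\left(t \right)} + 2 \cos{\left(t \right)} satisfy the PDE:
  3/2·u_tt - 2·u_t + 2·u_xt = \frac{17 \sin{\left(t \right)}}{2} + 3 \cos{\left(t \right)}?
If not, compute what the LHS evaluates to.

Evaluate each term of the left-hand side for u = - 3 \sin{\left(t \right)} + 2 \cos{\left(t \right)}.
Derivatives:
  u_tt = 3 \sin{\left(t \right)} - 2 \cos{\left(t \right)}
  u_t = - 2 \sin{\left(t \right)} - 3 \cos{\left(t \right)}
  u_xt = 0
Terms:
  3/2·u_tt = \frac{9 \sin{\left(t \right)}}{2} - 3 \cos{\left(t \right)}
  -2·u_t = 4 \sin{\left(t \right)} + 6 \cos{\left(t \right)}
  2·u_xt = 0
Sum: LHS = \frac{17 \sin{\left(t \right)}}{2} + 3 \cos{\left(t \right)}
This is exactly the given right-hand side, so u is a solution.

Answer: Yes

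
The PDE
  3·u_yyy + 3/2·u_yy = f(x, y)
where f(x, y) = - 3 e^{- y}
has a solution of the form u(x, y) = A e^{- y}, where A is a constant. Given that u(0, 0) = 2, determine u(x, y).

Substitute the ansatz u = A e^{- y} into the left-hand side.
Derivatives of the ansatz:
  u_yyy = - A e^{- y}
  u_yy = A e^{- y}
Term by term:
  3·u_yyy = - 3 A e^{- y}
  3/2·u_yy = \frac{3 A e^{- y}}{2}
So the left-hand side equals
  - \frac{3 A e^{- y}}{2}
This must equal f(x, y) = - 3 e^{- y} identically.
Matching coefficients of the independent functions:
  [e^{- y}]:  - \frac{3 A}{2} = -3
Solving: A = 2.
Check against the point condition:
  u(0, 0) = 2  ⟹  A = 2  ✓
Hence u(x, y) = 2 e^{- y}.

Answer: u(x, y) = 2 e^{- y}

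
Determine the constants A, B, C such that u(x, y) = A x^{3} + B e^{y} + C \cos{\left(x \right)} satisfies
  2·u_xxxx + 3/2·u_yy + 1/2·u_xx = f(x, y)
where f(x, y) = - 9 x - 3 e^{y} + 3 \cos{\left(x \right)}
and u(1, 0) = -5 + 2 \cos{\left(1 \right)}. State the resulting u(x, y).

Substitute the ansatz u = A x^{3} + B e^{y} + C \cos{\left(x \right)} into the left-hand side.
Derivatives of the ansatz:
  u_xxxx = C \cos{\left(x \right)}
  u_yy = B e^{y}
  u_xx = 6 A x - C \cos{\left(x \right)}
Term by term:
  2·u_xxxx = 2 C \cos{\left(x \right)}
  3/2·u_yy = \frac{3 B e^{y}}{2}
  1/2·u_xx = 3 A x - \frac{C \cos{\left(x \right)}}{2}
So the left-hand side equals
  3 A x + \frac{3 B e^{y}}{2} + \frac{3 C \cos{\left(x \right)}}{2}
This must equal f(x, y) = - 9 x - 3 e^{y} + 3 \cos{\left(x \right)} identically.
Matching coefficients of the independent functions:
  [x]:  3 A = -9
  [e^{y}]:  \frac{3 B}{2} = -3
  [\cos{\left(x \right)}]:  \frac{3 C}{2} = 3
Solving: A = -3, B = -2, C = 2.
Check against the point condition:
  u(1, 0) = -5 + 2 \cos{\left(1 \right)}  ⟹  A + B + C \cos{\left(1 \right)} = -5 + 2 \cos{\left(1 \right)}  ✓
Hence u(x, y) = - 3 x^{3} - 2 e^{y} + 2 \cos{\left(x \right)}.

Answer: u(x, y) = - 3 x^{3} - 2 e^{y} + 2 \cos{\left(x \right)}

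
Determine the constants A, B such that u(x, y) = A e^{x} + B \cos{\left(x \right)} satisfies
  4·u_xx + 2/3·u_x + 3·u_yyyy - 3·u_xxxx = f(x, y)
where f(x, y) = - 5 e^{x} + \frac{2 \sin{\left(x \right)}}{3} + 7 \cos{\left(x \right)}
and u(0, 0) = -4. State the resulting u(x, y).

Answer: u(x, y) = - 3 e^{x} - \cos{\left(x \right)}

Derivation:
Substitute the ansatz u = A e^{x} + B \cos{\left(x \right)} into the left-hand side.
Derivatives of the ansatz:
  u_xx = A e^{x} - B \cos{\left(x \right)}
  u_x = A e^{x} - B \sin{\left(x \right)}
  u_yyyy = 0
  u_xxxx = A e^{x} + B \cos{\left(x \right)}
Term by term:
  4·u_xx = 4 A e^{x} - 4 B \cos{\left(x \right)}
  2/3·u_x = \frac{2 A e^{x}}{3} - \frac{2 B \sin{\left(x \right)}}{3}
  3·u_yyyy = 0
  -3·u_xxxx = - 3 A e^{x} - 3 B \cos{\left(x \right)}
So the left-hand side equals
  \frac{5 A e^{x}}{3} - \frac{2 B \sin{\left(x \right)}}{3} - 7 B \cos{\left(x \right)}
This must equal f(x, y) = - 5 e^{x} + \frac{2 \sin{\left(x \right)}}{3} + 7 \cos{\left(x \right)} identically.
Matching coefficients of the independent functions:
  [e^{x}]:  \frac{5 A}{3} = -5
  [\sin{\left(x \right)}]:  - \frac{2 B}{3} = \frac{2}{3}
  [\cos{\left(x \right)}]:  - 7 B = 7
Solving: A = -3, B = -1.
Check against the point condition:
  u(0, 0) = -4  ⟹  A + B = -4  ✓
Hence u(x, y) = - 3 e^{x} - \cos{\left(x \right)}.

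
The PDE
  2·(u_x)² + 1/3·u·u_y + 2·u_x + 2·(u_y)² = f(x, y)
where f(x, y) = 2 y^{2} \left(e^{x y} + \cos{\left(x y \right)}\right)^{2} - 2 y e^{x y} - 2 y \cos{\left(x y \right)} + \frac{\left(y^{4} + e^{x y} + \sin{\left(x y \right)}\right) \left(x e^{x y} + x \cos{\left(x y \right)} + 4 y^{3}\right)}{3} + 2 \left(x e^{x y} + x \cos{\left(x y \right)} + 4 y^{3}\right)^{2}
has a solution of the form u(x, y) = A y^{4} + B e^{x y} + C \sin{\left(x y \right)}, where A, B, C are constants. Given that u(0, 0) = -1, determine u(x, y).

Answer: u(x, y) = - y^{4} - e^{x y} - \sin{\left(x y \right)}

Derivation:
Substitute the ansatz u = A y^{4} + B e^{x y} + C \sin{\left(x y \right)} into the left-hand side.
Derivatives of the ansatz:
  u_x = B y e^{x y} + C y \cos{\left(x y \right)}
  u_y = 4 A y^{3} + B x e^{x y} + C x \cos{\left(x y \right)}
Term by term:
  2·(u_x)² = 2 B^{2} y^{2} e^{2 x y} + 4 B C y^{2} e^{x y} \cos{\left(x y \right)} + 2 C^{2} y^{2} \cos^{2}{\left(x y \right)}
  1/3·u·u_y = \frac{4 A^{2} y^{7}}{3} + \frac{A B x y^{4} e^{x y}}{3} + \frac{4 A B y^{3} e^{x y}}{3} + \frac{A C x y^{4} \cos{\left(x y \right)}}{3} + \frac{4 A C y^{3} \sin{\left(x y \right)}}{3} + \frac{B^{2} x e^{2 x y}}{3} + \frac{B C x e^{x y} \sin{\left(x y \right)}}{3} + \frac{B C x e^{x y} \cos{\left(x y \right)}}{3} + \frac{C^{2} x \sin{\left(x y \right)} \cos{\left(x y \right)}}{3}
  2·u_x = 2 B y e^{x y} + 2 C y \cos{\left(x y \right)}
  2·(u_y)² = 32 A^{2} y^{6} + 16 A B x y^{3} e^{x y} + 16 A C x y^{3} \cos{\left(x y \right)} + 2 B^{2} x^{2} e^{2 x y} + 4 B C x^{2} e^{x y} \cos{\left(x y \right)} + 2 C^{2} x^{2} \cos^{2}{\left(x y \right)}
So the left-hand side equals
  \frac{4 A^{2} y^{7}}{3} + 32 A^{2} y^{6} + \frac{A B x y^{4} e^{x y}}{3} + 16 A B x y^{3} e^{x y} + \frac{4 A B y^{3} e^{x y}}{3} + \frac{A C x y^{4} \cos{\left(x y \right)}}{3} + 16 A C x y^{3} \cos{\left(x y \right)} + \frac{4 A C y^{3} \sin{\left(x y \right)}}{3} + 2 B^{2} x^{2} e^{2 x y} + \frac{B^{2} x e^{2 x y}}{3} + 2 B^{2} y^{2} e^{2 x y} + 4 B C x^{2} e^{x y} \cos{\left(x y \right)} + \frac{B C x e^{x y} \sin{\left(x y \right)}}{3} + \frac{B C x e^{x y} \cos{\left(x y \right)}}{3} + 4 B C y^{2} e^{x y} \cos{\left(x y \right)} + 2 B y e^{x y} + 2 C^{2} x^{2} \cos^{2}{\left(x y \right)} + \frac{C^{2} x \sin{\left(x y \right)} \cos{\left(x y \right)}}{3} + 2 C^{2} y^{2} \cos^{2}{\left(x y \right)} + 2 C y \cos{\left(x y \right)}
This must equal f(x, y) identically; expanded, f = 2 x^{2} e^{2 x y} + 4 x^{2} e^{x y} \cos{\left(x y \right)} + 2 x^{2} \cos^{2}{\left(x y \right)} + \frac{x y^{4} e^{x y}}{3} + \frac{x y^{4} \cos{\left(x y \right)}}{3} + 16 x y^{3} e^{x y} + 16 x y^{3} \cos{\left(x y \right)} + \frac{x e^{2 x y}}{3} + \frac{x e^{x y} \sin{\left(x y \right)}}{3} + \frac{x e^{x y} \cos{\left(x y \right)}}{3} + \frac{x \sin{\left(x y \right)} \cos{\left(x y \right)}}{3} + \frac{4 y^{7}}{3} + 32 y^{6} + \frac{4 y^{3} e^{x y}}{3} + \frac{4 y^{3} \sin{\left(x y \right)}}{3} + 2 y^{2} e^{2 x y} + 4 y^{2} e^{x y} \cos{\left(x y \right)} + 2 y^{2} \cos^{2}{\left(x y \right)} - 2 y e^{x y} - 2 y \cos{\left(x y \right)}.
Matching coefficients of the independent functions:
(each divided by its leading coefficient; functions giving the same equation are listed together)
  [y^{6}, y^{7}]:  A^{2} - 1 = 0
  [x e^{2 x y}, x^{2} e^{2 x y}, y^{2} e^{2 x y}]:  B^{2} - 1 = 0
  [x^{2} \cos^{2}{\left(x y \right)}, y^{2} \cos^{2}{\left(x y \right)}, x \sin{\left(x y \right)} \cos{\left(x y \right)}]:  C^{2} - 1 = 0
  [y e^{x y}]:  B + 1 = 0
  [y \cos{\left(x y \right)}]:  C + 1 = 0
  [y^{3} e^{x y}, x y^{3} e^{x y}, x y^{4} e^{x y}]:  A B - 1 = 0
  [y^{3} \sin{\left(x y \right)}, x y^{3} \cos{\left(x y \right)}, x y^{4} \cos{\left(x y \right)}]:  A C - 1 = 0
  [x e^{x y} \sin{\left(x y \right)}, x e^{x y} \cos{\left(x y \right)}, x^{2} e^{x y} \cos{\left(x y \right)}, …]:  B C - 1 = 0
Solving: A = -1, B = -1, C = -1.
Check against the point condition:
  u(0, 0) = -1  ⟹  B = -1  ✓
Hence u(x, y) = - y^{4} - e^{x y} - \sin{\left(x y \right)}.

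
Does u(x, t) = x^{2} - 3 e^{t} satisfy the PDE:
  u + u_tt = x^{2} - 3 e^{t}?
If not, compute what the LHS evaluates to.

Evaluate each term of the left-hand side for u = x^{2} - 3 e^{t}.
Derivatives:
  u_tt = - 3 e^{t}
Terms:
  u = x^{2} - 3 e^{t}
  u_tt = - 3 e^{t}
Sum: LHS = x^{2} - 6 e^{t}
Given right-hand side: x^{2} - 3 e^{t}. Difference LHS − RHS = - 3 e^{t} ≠ 0, so u is not a solution.

Answer: No, the LHS evaluates to x^{2} - 6 e^{t}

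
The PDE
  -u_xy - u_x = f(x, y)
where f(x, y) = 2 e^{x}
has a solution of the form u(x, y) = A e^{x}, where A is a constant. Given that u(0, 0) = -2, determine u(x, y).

Answer: u(x, y) = - 2 e^{x}

Derivation:
Substitute the ansatz u = A e^{x} into the left-hand side.
Derivatives of the ansatz:
  u_xy = 0
  u_x = A e^{x}
Term by term:
  -u_xy = 0
  -u_x = - A e^{x}
So the left-hand side equals
  - A e^{x}
This must equal f(x, y) = 2 e^{x} identically.
Matching coefficients of the independent functions:
  [e^{x}]:  - A = 2
Solving: A = -2.
Check against the point condition:
  u(0, 0) = -2  ⟹  A = -2  ✓
Hence u(x, y) = - 2 e^{x}.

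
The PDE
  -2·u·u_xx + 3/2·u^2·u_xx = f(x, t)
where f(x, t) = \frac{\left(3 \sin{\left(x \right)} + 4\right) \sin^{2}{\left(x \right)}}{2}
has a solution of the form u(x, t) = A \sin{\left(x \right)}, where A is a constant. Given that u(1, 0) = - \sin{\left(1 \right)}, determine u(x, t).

Substitute the ansatz u = A \sin{\left(x \right)} into the left-hand side.
Derivatives of the ansatz:
  u_xx = - A \sin{\left(x \right)}
Term by term:
  -2·u·u_xx = 2 A^{2} \sin^{2}{\left(x \right)}
  3/2·u^2·u_xx = - \frac{3 A^{3} \sin^{3}{\left(x \right)}}{2}
So the left-hand side equals
  - \frac{3 A^{3} \sin^{3}{\left(x \right)}}{2} + 2 A^{2} \sin^{2}{\left(x \right)}
This must equal f(x, t) identically; expanded, f = \frac{3 \sin^{3}{\left(x \right)}}{2} + 2 \sin^{2}{\left(x \right)}.
Matching coefficients of the independent functions:
  [\sin^{2}{\left(x \right)}]:  2 A^{2} = 2
  [\sin^{3}{\left(x \right)}]:  - \frac{3 A^{3}}{2} = \frac{3}{2}
Solving: A = -1.
Check against the point condition:
  u(1, 0) = - \sin{\left(1 \right)}  ⟹  A \sin{\left(1 \right)} = - \sin{\left(1 \right)}  ✓
Hence u(x, t) = - \sin{\left(x \right)}.

Answer: u(x, t) = - \sin{\left(x \right)}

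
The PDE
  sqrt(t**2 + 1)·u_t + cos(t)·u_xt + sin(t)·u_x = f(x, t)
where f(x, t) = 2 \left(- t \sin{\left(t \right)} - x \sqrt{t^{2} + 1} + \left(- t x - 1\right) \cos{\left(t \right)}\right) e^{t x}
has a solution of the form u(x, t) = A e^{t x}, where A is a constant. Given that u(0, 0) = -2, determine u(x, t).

Substitute the ansatz u = A e^{t x} into the left-hand side.
Derivatives of the ansatz:
  u_t = A x e^{t x}
  u_xt = A t x e^{t x} + A e^{t x}
  u_x = A t e^{t x}
Term by term:
  sqrt(t**2 + 1)·u_t = A x \sqrt{t^{2} + 1} e^{t x}
  cos(t)·u_xt = A t x e^{t x} \cos{\left(t \right)} + A e^{t x} \cos{\left(t \right)}
  sin(t)·u_x = A t e^{t x} \sin{\left(t \right)}
So the left-hand side equals
  A t x e^{t x} \cos{\left(t \right)} + A t e^{t x} \sin{\left(t \right)} + A x \sqrt{t^{2} + 1} e^{t x} + A e^{t x} \cos{\left(t \right)}
This must equal f(x, t) identically; expanded, f = - 2 t x e^{t x} \cos{\left(t \right)} - 2 t e^{t x} \sin{\left(t \right)} - 2 x \sqrt{t^{2} + 1} e^{t x} - 2 e^{t x} \cos{\left(t \right)}.
Matching coefficients of the independent functions:
  [e^{t x} \cos{\left(t \right)}, t e^{t x} \sin{\left(t \right)}, x \sqrt{t^{2} + 1} e^{t x}, t x e^{t x} \cos{\left(t \right)}]:  A = -2
Solving: A = -2.
Check against the point condition:
  u(0, 0) = -2  ⟹  A = -2  ✓
Hence u(x, t) = - 2 e^{t x}.

Answer: u(x, t) = - 2 e^{t x}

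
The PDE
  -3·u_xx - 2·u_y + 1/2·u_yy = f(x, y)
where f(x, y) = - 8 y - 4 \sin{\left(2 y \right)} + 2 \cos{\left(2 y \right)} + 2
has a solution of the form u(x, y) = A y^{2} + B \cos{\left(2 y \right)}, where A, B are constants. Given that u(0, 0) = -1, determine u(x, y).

Substitute the ansatz u = A y^{2} + B \cos{\left(2 y \right)} into the left-hand side.
Derivatives of the ansatz:
  u_xx = 0
  u_y = 2 A y - 2 B \sin{\left(2 y \right)}
  u_yy = 2 A - 4 B \cos{\left(2 y \right)}
Term by term:
  -3·u_xx = 0
  -2·u_y = - 4 A y + 4 B \sin{\left(2 y \right)}
  1/2·u_yy = A - 2 B \cos{\left(2 y \right)}
So the left-hand side equals
  - 4 A y + A + 4 B \sin{\left(2 y \right)} - 2 B \cos{\left(2 y \right)}
This must equal f(x, y) = - 8 y - 4 \sin{\left(2 y \right)} + 2 \cos{\left(2 y \right)} + 2 identically.
Matching coefficients of the independent functions:
  [constant term]:  A = 2
  [y]:  - 4 A = -8
  [\sin{\left(2 y \right)}]:  4 B = -4
  [\cos{\left(2 y \right)}]:  - 2 B = 2
Solving: A = 2, B = -1.
Check against the point condition:
  u(0, 0) = -1  ⟹  B = -1  ✓
Hence u(x, y) = 2 y^{2} - \cos{\left(2 y \right)}.

Answer: u(x, y) = 2 y^{2} - \cos{\left(2 y \right)}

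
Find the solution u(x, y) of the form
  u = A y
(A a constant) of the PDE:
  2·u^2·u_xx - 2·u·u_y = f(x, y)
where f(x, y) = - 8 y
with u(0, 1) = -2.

Substitute the ansatz u = A y into the left-hand side.
Derivatives of the ansatz:
  u_xx = 0
  u_y = A
Term by term:
  2·u^2·u_xx = 0
  -2·u·u_y = - 2 A^{2} y
So the left-hand side equals
  - 2 A^{2} y
This must equal f(x, y) = - 8 y identically.
Matching coefficients of the independent functions:
  [y]:  - 2 A^{2} = -8
These equations allow (A) = (-2) or (2).
Impose the point condition(s):
  u(0, 1) = -2  ⟹  A = -2
Only A = -2 satisfies everything.
Hence u(x, y) = - 2 y.

Answer: u(x, y) = - 2 y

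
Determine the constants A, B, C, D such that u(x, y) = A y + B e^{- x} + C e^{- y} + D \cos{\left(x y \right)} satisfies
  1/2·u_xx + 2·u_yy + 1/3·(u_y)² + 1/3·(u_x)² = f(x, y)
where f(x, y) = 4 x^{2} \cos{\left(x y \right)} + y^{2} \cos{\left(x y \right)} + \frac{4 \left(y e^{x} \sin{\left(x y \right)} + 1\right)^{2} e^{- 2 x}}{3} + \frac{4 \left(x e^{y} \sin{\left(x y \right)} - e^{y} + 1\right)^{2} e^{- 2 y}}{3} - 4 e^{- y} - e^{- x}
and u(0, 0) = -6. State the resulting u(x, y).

Answer: u(x, y) = - 2 y - 2 \cos{\left(x y \right)} - 2 e^{- y} - 2 e^{- x}

Derivation:
Substitute the ansatz u = A y + B e^{- x} + C e^{- y} + D \cos{\left(x y \right)} into the left-hand side.
Derivatives of the ansatz:
  u_xx = B e^{- x} - D y^{2} \cos{\left(x y \right)}
  u_yy = C e^{- y} - D x^{2} \cos{\left(x y \right)}
  u_y = A - C e^{- y} - D x \sin{\left(x y \right)}
  u_x = - B e^{- x} - D y \sin{\left(x y \right)}
Term by term:
  1/2·u_xx = \frac{B e^{- x}}{2} - \frac{D y^{2} \cos{\left(x y \right)}}{2}
  2·u_yy = 2 C e^{- y} - 2 D x^{2} \cos{\left(x y \right)}
  1/3·(u_y)² = \frac{A^{2}}{3} - \frac{2 A C e^{- y}}{3} - \frac{2 A D x \sin{\left(x y \right)}}{3} + \frac{C^{2} e^{- 2 y}}{3} + \frac{2 C D x e^{- y} \sin{\left(x y \right)}}{3} + \frac{D^{2} x^{2} \sin^{2}{\left(x y \right)}}{3}
  1/3·(u_x)² = \frac{B^{2} e^{- 2 x}}{3} + \frac{2 B D y e^{- x} \sin{\left(x y \right)}}{3} + \frac{D^{2} y^{2} \sin^{2}{\left(x y \right)}}{3}
So the left-hand side equals
  \frac{A^{2}}{3} - \frac{2 A C e^{- y}}{3} - \frac{2 A D x \sin{\left(x y \right)}}{3} + \frac{B^{2} e^{- 2 x}}{3} + \frac{2 B D y e^{- x} \sin{\left(x y \right)}}{3} + \frac{B e^{- x}}{2} + \frac{C^{2} e^{- 2 y}}{3} + \frac{2 C D x e^{- y} \sin{\left(x y \right)}}{3} + 2 C e^{- y} + \frac{D^{2} x^{2} \sin^{2}{\left(x y \right)}}{3} + \frac{D^{2} y^{2} \sin^{2}{\left(x y \right)}}{3} - 2 D x^{2} \cos{\left(x y \right)} - \frac{D y^{2} \cos{\left(x y \right)}}{2}
This must equal f(x, y) identically; expanded, f = \frac{4 x^{2} \sin^{2}{\left(x y \right)}}{3} + 4 x^{2} \cos{\left(x y \right)} - \frac{8 x \sin{\left(x y \right)}}{3} + \frac{8 x e^{- y} \sin{\left(x y \right)}}{3} + \frac{4 y^{2} \sin^{2}{\left(x y \right)}}{3} + y^{2} \cos{\left(x y \right)} + \frac{8 y e^{- x} \sin{\left(x y \right)}}{3} + \frac{4}{3} - \frac{20 e^{- y}}{3} + \frac{4 e^{- 2 y}}{3} - e^{- x} + \frac{4 e^{- 2 x}}{3}.
Matching coefficients of the independent functions:
  [constant term]:  \frac{A^{2}}{3} = \frac{4}{3}
  [x \sin{\left(x y \right)}]:  - \frac{2 A D}{3} = - \frac{8}{3}
  [x^{2} \sin^{2}{\left(x y \right)}, y^{2} \sin^{2}{\left(x y \right)}]:  \frac{D^{2}}{3} = \frac{4}{3}
  [x^{2} \cos{\left(x y \right)}]:  - 2 D = 4
  [y^{2} \cos{\left(x y \right)}]:  - \frac{D}{2} = 1
  [x e^{- y} \sin{\left(x y \right)}]:  \frac{2 C D}{3} = \frac{8}{3}
  [y e^{- x} \sin{\left(x y \right)}]:  \frac{2 B D}{3} = \frac{8}{3}
  [e^{- 2 x}]:  \frac{B^{2}}{3} = \frac{4}{3}
  [e^{- x}]:  \frac{B}{2} = -1
  [e^{- 2 y}]:  \frac{C^{2}}{3} = \frac{4}{3}
  [e^{- y}]:  - \frac{2 A C}{3} + 2 C = - \frac{20}{3}
Solving: A = -2, B = -2, C = -2, D = -2.
Check against the point condition:
  u(0, 0) = -6  ⟹  B + C + D = -6  ✓
Hence u(x, y) = - 2 y - 2 \cos{\left(x y \right)} - 2 e^{- y} - 2 e^{- x}.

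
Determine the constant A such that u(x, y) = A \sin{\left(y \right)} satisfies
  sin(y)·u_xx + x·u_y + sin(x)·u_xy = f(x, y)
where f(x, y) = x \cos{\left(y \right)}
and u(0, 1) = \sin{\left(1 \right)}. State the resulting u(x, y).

Substitute the ansatz u = A \sin{\left(y \right)} into the left-hand side.
Derivatives of the ansatz:
  u_xx = 0
  u_y = A \cos{\left(y \right)}
  u_xy = 0
Term by term:
  sin(y)·u_xx = 0
  x·u_y = A x \cos{\left(y \right)}
  sin(x)·u_xy = 0
So the left-hand side equals
  A x \cos{\left(y \right)}
This must equal f(x, y) = x \cos{\left(y \right)} identically.
Matching coefficients of the independent functions:
  [x \cos{\left(y \right)}]:  A = 1
Solving: A = 1.
Check against the point condition:
  u(0, 1) = \sin{\left(1 \right)}  ⟹  A \sin{\left(1 \right)} = \sin{\left(1 \right)}  ✓
Hence u(x, y) = \sin{\left(y \right)}.

Answer: u(x, y) = \sin{\left(y \right)}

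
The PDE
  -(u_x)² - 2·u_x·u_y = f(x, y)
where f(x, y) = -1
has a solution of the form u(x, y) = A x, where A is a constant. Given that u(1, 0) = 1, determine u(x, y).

Substitute the ansatz u = A x into the left-hand side.
Derivatives of the ansatz:
  u_x = A
  u_y = 0
Term by term:
  -(u_x)² = - A^{2}
  -2·u_x·u_y = 0
So the left-hand side equals
  - A^{2}
This must equal f(x, y) = -1 identically.
Matching coefficients of the independent functions:
  [constant term]:  - A^{2} = -1
These equations allow (A) = (-1) or (1).
Impose the point condition(s):
  u(1, 0) = 1  ⟹  A = 1
Only A = 1 satisfies everything.
Hence u(x, y) = x.

Answer: u(x, y) = x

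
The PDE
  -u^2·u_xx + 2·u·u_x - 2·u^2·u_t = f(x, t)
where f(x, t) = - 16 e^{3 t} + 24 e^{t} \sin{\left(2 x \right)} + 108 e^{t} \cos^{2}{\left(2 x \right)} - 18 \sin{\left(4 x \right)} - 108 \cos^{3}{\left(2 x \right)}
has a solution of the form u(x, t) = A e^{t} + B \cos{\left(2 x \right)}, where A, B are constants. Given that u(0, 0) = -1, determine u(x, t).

Substitute the ansatz u = A e^{t} + B \cos{\left(2 x \right)} into the left-hand side.
Derivatives of the ansatz:
  u_xx = - 4 B \cos{\left(2 x \right)}
  u_x = - 2 B \sin{\left(2 x \right)}
  u_t = A e^{t}
Term by term:
  -u^2·u_xx = 4 A^{2} B e^{2 t} \cos{\left(2 x \right)} + 8 A B^{2} e^{t} \cos^{2}{\left(2 x \right)} + 4 B^{3} \cos^{3}{\left(2 x \right)}
  2·u·u_x = - 4 A B e^{t} \sin{\left(2 x \right)} - 4 B^{2} \sin{\left(2 x \right)} \cos{\left(2 x \right)}
  -2·u^2·u_t = - 2 A^{3} e^{3 t} - 4 A^{2} B e^{2 t} \cos{\left(2 x \right)} - 2 A B^{2} e^{t} \cos^{2}{\left(2 x \right)}
So the left-hand side equals
  - 2 A^{3} e^{3 t} + 6 A B^{2} e^{t} \cos^{2}{\left(2 x \right)} - 4 A B e^{t} \sin{\left(2 x \right)} + 4 B^{3} \cos^{3}{\left(2 x \right)} - 4 B^{2} \sin{\left(2 x \right)} \cos{\left(2 x \right)}
This must equal f(x, t) identically; expanded, f = - 16 e^{3 t} + 24 e^{t} \sin{\left(2 x \right)} + 108 e^{t} \cos^{2}{\left(2 x \right)} - 36 \sin{\left(2 x \right)} \cos{\left(2 x \right)} - 108 \cos^{3}{\left(2 x \right)}.
Matching coefficients of the independent functions:
  [e^{t} \sin{\left(2 x \right)}]:  - 4 A B = 24
  [e^{t} \cos^{2}{\left(2 x \right)}]:  6 A B^{2} = 108
  [\sin{\left(2 x \right)} \cos{\left(2 x \right)}]:  - 4 B^{2} = -36
  [e^{3 t}]:  - 2 A^{3} = -16
  [\cos^{3}{\left(2 x \right)}]:  4 B^{3} = -108
Solving: A = 2, B = -3.
Check against the point condition:
  u(0, 0) = -1  ⟹  A + B = -1  ✓
Hence u(x, t) = 2 e^{t} - 3 \cos{\left(2 x \right)}.

Answer: u(x, t) = 2 e^{t} - 3 \cos{\left(2 x \right)}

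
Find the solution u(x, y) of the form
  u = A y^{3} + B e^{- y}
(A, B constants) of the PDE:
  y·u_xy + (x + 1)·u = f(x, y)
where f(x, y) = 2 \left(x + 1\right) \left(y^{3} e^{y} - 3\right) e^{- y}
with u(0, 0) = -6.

Answer: u(x, y) = 2 y^{3} - 6 e^{- y}

Derivation:
Substitute the ansatz u = A y^{3} + B e^{- y} into the left-hand side.
Derivatives of the ansatz:
  u_xy = 0
Term by term:
  y·u_xy = 0
  (x + 1)·u = A x y^{3} + A y^{3} + B x e^{- y} + B e^{- y}
So the left-hand side equals
  A x y^{3} + A y^{3} + B x e^{- y} + B e^{- y}
This must equal f(x, y) identically; expanded, f = 2 x y^{3} - 6 x e^{- y} + 2 y^{3} - 6 e^{- y}.
Matching coefficients of the independent functions:
  [y^{3}, x y^{3}]:  A = 2
  [x e^{- y}, e^{- y}]:  B = -6
Solving: A = 2, B = -6.
Check against the point condition:
  u(0, 0) = -6  ⟹  B = -6  ✓
Hence u(x, y) = 2 y^{3} - 6 e^{- y}.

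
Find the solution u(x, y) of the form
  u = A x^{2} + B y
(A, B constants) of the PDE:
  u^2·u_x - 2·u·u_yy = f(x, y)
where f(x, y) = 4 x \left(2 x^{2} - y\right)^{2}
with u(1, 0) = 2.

Substitute the ansatz u = A x^{2} + B y into the left-hand side.
Derivatives of the ansatz:
  u_x = 2 A x
  u_yy = 0
Term by term:
  u^2·u_x = 2 A^{3} x^{5} + 4 A^{2} B x^{3} y + 2 A B^{2} x y^{2}
  -2·u·u_yy = 0
So the left-hand side equals
  2 A^{3} x^{5} + 4 A^{2} B x^{3} y + 2 A B^{2} x y^{2}
This must equal f(x, y) identically; expanded, f = 16 x^{5} - 16 x^{3} y + 4 x y^{2}.
Matching coefficients of the independent functions:
  [x^{5}]:  2 A^{3} = 16
  [x y^{2}]:  2 A B^{2} = 4
  [x^{3} y]:  4 A^{2} B = -16
Solving: A = 2, B = -1.
Check against the point condition:
  u(1, 0) = 2  ⟹  A = 2  ✓
Hence u(x, y) = 2 x^{2} - y.

Answer: u(x, y) = 2 x^{2} - y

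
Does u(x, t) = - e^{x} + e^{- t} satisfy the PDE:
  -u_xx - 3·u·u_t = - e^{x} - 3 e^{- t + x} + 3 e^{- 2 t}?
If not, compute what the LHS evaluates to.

Answer: No, the LHS evaluates to e^{x} - 3 e^{- t + x} + 3 e^{- 2 t}

Derivation:
Evaluate each term of the left-hand side for u = - e^{x} + e^{- t}.
Derivatives:
  u_xx = - e^{x}
  u_t = - e^{- t}
Terms:
  -u_xx = e^{x}
  -3·u·u_t = 3 \left(1 - e^{t + x}\right) e^{- 2 t}
Sum: LHS = e^{x} - 3 e^{- t + x} + 3 e^{- 2 t}
Given right-hand side: - e^{x} - 3 e^{- t + x} + 3 e^{- 2 t}. Difference LHS − RHS = 2 e^{x} ≠ 0, so u is not a solution.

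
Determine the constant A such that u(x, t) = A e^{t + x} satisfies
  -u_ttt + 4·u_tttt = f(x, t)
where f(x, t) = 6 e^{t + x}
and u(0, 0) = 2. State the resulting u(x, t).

Substitute the ansatz u = A e^{t + x} into the left-hand side.
Derivatives of the ansatz:
  u_ttt = A e^{t} e^{x}
  u_tttt = A e^{t} e^{x}
Term by term:
  -u_ttt = - A e^{t} e^{x}
  4·u_tttt = 4 A e^{t} e^{x}
So the left-hand side equals
  3 A e^{t} e^{x}
This must equal f(x, t) identically; expanded, f = 6 e^{t} e^{x}.
Matching coefficients of the independent functions:
  [e^{t} e^{x}]:  3 A = 6
Solving: A = 2.
Check against the point condition:
  u(0, 0) = 2  ⟹  A = 2  ✓
Hence u(x, t) = 2 e^{t + x}.

Answer: u(x, t) = 2 e^{t + x}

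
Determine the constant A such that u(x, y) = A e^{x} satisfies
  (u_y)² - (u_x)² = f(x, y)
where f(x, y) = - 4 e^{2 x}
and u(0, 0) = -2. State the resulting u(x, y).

Answer: u(x, y) = - 2 e^{x}

Derivation:
Substitute the ansatz u = A e^{x} into the left-hand side.
Derivatives of the ansatz:
  u_y = 0
  u_x = A e^{x}
Term by term:
  (u_y)² = 0
  -(u_x)² = - A^{2} e^{2 x}
So the left-hand side equals
  - A^{2} e^{2 x}
This must equal f(x, y) = - 4 e^{2 x} identically.
Matching coefficients of the independent functions:
  [e^{2 x}]:  - A^{2} = -4
These equations allow (A) = (-2) or (2).
Impose the point condition(s):
  u(0, 0) = -2  ⟹  A = -2
Only A = -2 satisfies everything.
Hence u(x, y) = - 2 e^{x}.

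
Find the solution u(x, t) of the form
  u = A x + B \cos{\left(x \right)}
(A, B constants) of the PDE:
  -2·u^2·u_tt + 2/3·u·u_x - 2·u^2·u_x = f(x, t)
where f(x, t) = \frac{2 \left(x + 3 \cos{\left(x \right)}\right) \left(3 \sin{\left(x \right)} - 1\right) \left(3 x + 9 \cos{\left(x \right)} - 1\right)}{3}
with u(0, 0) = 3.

Substitute the ansatz u = A x + B \cos{\left(x \right)} into the left-hand side.
Derivatives of the ansatz:
  u_tt = 0
  u_x = A - B \sin{\left(x \right)}
Term by term:
  -2·u^2·u_tt = 0
  2/3·u·u_x = \frac{2 A^{2} x}{3} - \frac{2 A B x \sin{\left(x \right)}}{3} + \frac{2 A B \cos{\left(x \right)}}{3} - \frac{2 B^{2} \sin{\left(x \right)} \cos{\left(x \right)}}{3}
  -2·u^2·u_x = - 2 A^{3} x^{2} + 2 A^{2} B x^{2} \sin{\left(x \right)} - 4 A^{2} B x \cos{\left(x \right)} + 4 A B^{2} x \sin{\left(x \right)} \cos{\left(x \right)} - 2 A B^{2} \cos^{2}{\left(x \right)} + 2 B^{3} \sin{\left(x \right)} \cos^{2}{\left(x \right)}
So the left-hand side equals
  - 2 A^{3} x^{2} + 2 A^{2} B x^{2} \sin{\left(x \right)} - 4 A^{2} B x \cos{\left(x \right)} + \frac{2 A^{2} x}{3} + 4 A B^{2} x \sin{\left(x \right)} \cos{\left(x \right)} - 2 A B^{2} \cos^{2}{\left(x \right)} - \frac{2 A B x \sin{\left(x \right)}}{3} + \frac{2 A B \cos{\left(x \right)}}{3} + 2 B^{3} \sin{\left(x \right)} \cos^{2}{\left(x \right)} - \frac{2 B^{2} \sin{\left(x \right)} \cos{\left(x \right)}}{3}
This must equal f(x, t) identically; expanded, f = 6 x^{2} \sin{\left(x \right)} - 2 x^{2} + 36 x \sin{\left(x \right)} \cos{\left(x \right)} - 2 x \sin{\left(x \right)} - 12 x \cos{\left(x \right)} + \frac{2 x}{3} + 54 \sin{\left(x \right)} \cos^{2}{\left(x \right)} - 6 \sin{\left(x \right)} \cos{\left(x \right)} - 18 \cos^{2}{\left(x \right)} + 2 \cos{\left(x \right)}.
Matching coefficients of the independent functions:
  [x]:  \frac{2 A^{2}}{3} = \frac{2}{3}
  [x^{2}]:  - 2 A^{3} = -2
  [x \sin{\left(x \right)}]:  - \frac{2 A B}{3} = -2
  [x \cos{\left(x \right)}]:  - 4 A^{2} B = -12
  [x^{2} \sin{\left(x \right)}]:  2 A^{2} B = 6
  [\sin{\left(x \right)} \cos{\left(x \right)}]:  - \frac{2 B^{2}}{3} = -6
  [\sin{\left(x \right)} \cos^{2}{\left(x \right)}]:  2 B^{3} = 54
  [x \sin{\left(x \right)} \cos{\left(x \right)}]:  4 A B^{2} = 36
  [\cos{\left(x \right)}]:  \frac{2 A B}{3} = 2
  [\cos^{2}{\left(x \right)}]:  - 2 A B^{2} = -18
Solving: A = 1, B = 3.
Check against the point condition:
  u(0, 0) = 3  ⟹  B = 3  ✓
Hence u(x, t) = x + 3 \cos{\left(x \right)}.

Answer: u(x, t) = x + 3 \cos{\left(x \right)}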